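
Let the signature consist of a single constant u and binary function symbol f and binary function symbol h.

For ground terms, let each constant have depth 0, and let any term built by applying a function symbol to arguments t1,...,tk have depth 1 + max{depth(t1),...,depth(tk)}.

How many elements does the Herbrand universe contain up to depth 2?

19

Let N_k = |{terms of depth ≤ k}|. Then N_0 = 1 and N_k = 1 + N_{k-1}^2 + N_{k-1}^2 for k ≥ 1 (one summand per function symbol, arity giving the exponent).
N_0 = 1
N_1 = 1 + 1^2 + 1^2 = 3
N_2 = 1 + 3^2 + 3^2 = 19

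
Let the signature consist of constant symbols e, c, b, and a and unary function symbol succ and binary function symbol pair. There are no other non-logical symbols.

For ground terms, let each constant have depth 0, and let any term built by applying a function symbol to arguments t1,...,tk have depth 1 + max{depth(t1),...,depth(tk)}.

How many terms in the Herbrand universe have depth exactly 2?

580

Let N_k = |{terms of depth ≤ k}|. Then N_0 = 4 and N_k = 4 + N_{k-1} + N_{k-1}^2 for k ≥ 1 (one summand per function symbol, arity giving the exponent).
N_0 = 4
N_1 = 4 + 4 + 4^2 = 24
N_2 = 4 + 24 + 24^2 = 604
Terms of depth exactly 2: N_2 − N_1 = 604 − 24 = 580.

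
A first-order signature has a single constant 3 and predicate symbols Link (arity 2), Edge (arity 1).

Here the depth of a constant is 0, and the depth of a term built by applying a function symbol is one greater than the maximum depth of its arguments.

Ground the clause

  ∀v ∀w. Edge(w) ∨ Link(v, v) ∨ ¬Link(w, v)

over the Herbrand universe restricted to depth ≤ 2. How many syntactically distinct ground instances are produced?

Ground terms of depth ≤ 2:
  With no function symbols every ground term is a constant, so there is exactly 1 ground term at every depth bound.
  N_0 = 1
  N_1 = 1
  N_2 = 1
  Explicitly: 3.
So there is exactly 1 ground term available for substitution.
There are 2 variables to instantiate (v, w), each occurring in at least one literal, so different choices give different ground instances.
Number of ground instances = 1^2 = 1.

1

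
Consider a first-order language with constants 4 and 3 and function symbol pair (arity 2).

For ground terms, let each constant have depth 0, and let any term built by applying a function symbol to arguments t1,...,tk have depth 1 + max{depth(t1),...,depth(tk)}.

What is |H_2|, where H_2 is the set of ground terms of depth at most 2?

If N_k denotes the number of depth-≤k ground terms, the 2 constants give N_0 = 2, and each function symbol of arity r contributes N_{k-1}^r new terms at level k: N_k = 2 + N_{k-1}^2.
N_0 = 2
N_1 = 2 + 2^2 = 6
N_2 = 2 + 6^2 = 38

38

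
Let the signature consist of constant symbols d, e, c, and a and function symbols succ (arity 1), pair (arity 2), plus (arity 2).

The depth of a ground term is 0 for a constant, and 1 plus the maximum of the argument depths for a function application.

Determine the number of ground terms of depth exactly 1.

Let N_k count ground terms of depth at most k. Each non-constant term of depth ≤ k is some function symbol applied to depth-≤(k−1) arguments, giving N_k = 4 + N_{k-1} + N_{k-1}^2 + N_{k-1}^2.
N_0 = 4
N_1 = 4 + 4 + 4^2 + 4^2 = 40
Terms of depth exactly 1: N_1 − N_0 = 40 − 4 = 36.

36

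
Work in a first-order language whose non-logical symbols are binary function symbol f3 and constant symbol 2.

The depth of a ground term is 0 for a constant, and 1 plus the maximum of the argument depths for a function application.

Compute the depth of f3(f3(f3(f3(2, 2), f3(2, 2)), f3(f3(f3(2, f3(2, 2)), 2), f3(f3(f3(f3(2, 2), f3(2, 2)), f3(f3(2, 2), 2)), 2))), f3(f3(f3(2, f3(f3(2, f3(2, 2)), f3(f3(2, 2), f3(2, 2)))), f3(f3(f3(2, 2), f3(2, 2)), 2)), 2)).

depth(f3(2, 2)) = 1 + max(0, 0) = 1
depth(f3(f3(2, 2), f3(2, 2))) = 1 + max(1, 1) = 2
depth(f3(2, f3(2, 2))) = 1 + max(0, 1) = 2
depth(f3(f3(2, f3(2, 2)), 2)) = 1 + max(2, 0) = 3
depth(f3(f3(2, 2), 2)) = 1 + max(1, 0) = 2
depth(f3(f3(f3(2, 2), f3(2, 2)), f3(f3(2, 2), 2))) = 1 + max(2, 2) = 3
depth(f3(f3(f3(f3(2, 2), f3(2, 2)), f3(f3(2, 2), 2)), 2)) = 1 + max(3, 0) = 4
depth(f3(f3(f3(2, f3(2, 2)), 2), f3(f3(f3(f3(2, 2), f3(2, 2)), f3(f3(2, 2), 2)), 2))) = 1 + max(3, 4) = 5
depth(f3(f3(f3(2, 2), f3(2, 2)), f3(f3(f3(2, f3(2, 2)), 2), f3(f3(f3(f3(2, 2), f3(2, 2)), f3(f3(2, 2), 2)), 2)))) = 1 + max(2, 5) = 6
depth(f3(f3(2, f3(2, 2)), f3(f3(2, 2), f3(2, 2)))) = 1 + max(2, 2) = 3
depth(f3(2, f3(f3(2, f3(2, 2)), f3(f3(2, 2), f3(2, 2))))) = 1 + max(0, 3) = 4
depth(f3(f3(f3(2, 2), f3(2, 2)), 2)) = 1 + max(2, 0) = 3
depth(f3(f3(2, f3(f3(2, f3(2, 2)), f3(f3(2, 2), f3(2, 2)))), f3(f3(f3(2, 2), f3(2, 2)), 2))) = 1 + max(4, 3) = 5
depth(f3(f3(f3(2, f3(f3(2, f3(2, 2)), f3(f3(2, 2), f3(2, 2)))), f3(f3(f3(2, 2), f3(2, 2)), 2)), 2)) = 1 + max(5, 0) = 6
depth(f3(f3(f3(f3(2, 2), f3(2, 2)), f3(f3(f3(2, f3(2, 2)), 2), f3(f3(f3(f3(2, 2), f3(2, 2)), f3(f3(2, 2), 2)), 2))), f3(f3(f3(2, f3(f3(2, f3(2, 2)), f3(f3(2, 2), f3(2, 2)))), f3(f3(f3(2, 2), f3(2, 2)), 2)), 2))) = 1 + max(6, 6) = 7

7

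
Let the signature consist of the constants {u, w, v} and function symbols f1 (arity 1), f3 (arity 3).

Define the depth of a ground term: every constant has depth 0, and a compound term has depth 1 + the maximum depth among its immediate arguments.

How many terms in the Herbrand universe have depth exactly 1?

30

If N_k denotes the number of depth-≤k ground terms, the 3 constants give N_0 = 3, and each function symbol of arity r contributes N_{k-1}^r new terms at level k: N_k = 3 + N_{k-1} + N_{k-1}^3.
N_0 = 3
N_1 = 3 + 3 + 3^3 = 33
Terms of depth exactly 1: N_1 − N_0 = 33 − 3 = 30.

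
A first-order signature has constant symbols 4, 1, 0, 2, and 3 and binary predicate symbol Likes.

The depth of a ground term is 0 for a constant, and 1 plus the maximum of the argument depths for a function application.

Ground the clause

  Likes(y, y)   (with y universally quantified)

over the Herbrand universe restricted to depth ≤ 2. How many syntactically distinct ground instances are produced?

Ground terms of depth ≤ 2:
  With no function symbols every ground term is a constant, so there are exactly 5 ground terms at every depth bound.
  N_0 = 5
  N_1 = 5
  N_2 = 5
  Explicitly: 4, 1, 0, 2, 3.
So there are 5 ground terms available for substitution.
There is 1 variable to instantiate (y),  occurring in at least one literal, so different choices give different ground instances.
Number of ground instances = 5.

5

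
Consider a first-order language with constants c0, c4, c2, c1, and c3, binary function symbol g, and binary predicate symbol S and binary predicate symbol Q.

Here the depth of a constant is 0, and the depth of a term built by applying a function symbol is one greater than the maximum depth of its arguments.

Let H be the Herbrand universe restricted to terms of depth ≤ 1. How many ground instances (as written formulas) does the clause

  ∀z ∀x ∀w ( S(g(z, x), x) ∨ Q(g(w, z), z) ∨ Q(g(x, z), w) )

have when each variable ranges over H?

Ground terms of depth ≤ 1:
  Count level by level. With function symbols g/2, the terms of depth ≤ k are the 5 constants together with each function applied to depth-≤(k−1) tuples, so N_k = 5 + N_{k-1}^2.
  N_0 = 5
  N_1 = 5 + 5^2 = 30
So there are 30 ground terms available for substitution.
There are 3 variables to instantiate (z, x, w), each occurring in at least one literal, so different choices give different ground instances.
Number of ground instances = 30^3 = 27000.

27000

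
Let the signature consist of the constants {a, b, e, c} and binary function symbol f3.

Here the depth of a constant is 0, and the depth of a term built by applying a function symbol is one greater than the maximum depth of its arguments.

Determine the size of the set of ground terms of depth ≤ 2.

Write N_k for the number of ground terms of depth ≤ k. A term of depth ≤ k is either a constant or a function symbol applied to arguments of depth ≤ k−1, so N_k = 4 + N_{k-1}^2.
N_0 = 4
N_1 = 4 + 4^2 = 20
N_2 = 4 + 20^2 = 404

404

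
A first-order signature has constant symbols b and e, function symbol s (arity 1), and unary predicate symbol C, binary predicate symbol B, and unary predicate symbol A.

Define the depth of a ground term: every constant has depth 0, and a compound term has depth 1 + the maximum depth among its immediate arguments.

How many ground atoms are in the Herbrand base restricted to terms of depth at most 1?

First count ground terms of depth ≤ 1.
If N_k denotes the number of depth-≤k ground terms, the 2 constants give N_0 = 2, and each function symbol of arity r contributes N_{k-1}^r new terms at level k: N_k = 2 + N_{k-1}.
N_0 = 2
N_1 = 2 + 2 = 4
Explicitly: b, e, s(b), s(e).
So |H| = 4.
Each predicate of arity r yields |H|^r ground atoms (one per choice of an r-tuple from H):
  C: 4;  B: 4^2 = 16;  A: 4
Total ground atoms: 4 + 16 + 4 = 24.

24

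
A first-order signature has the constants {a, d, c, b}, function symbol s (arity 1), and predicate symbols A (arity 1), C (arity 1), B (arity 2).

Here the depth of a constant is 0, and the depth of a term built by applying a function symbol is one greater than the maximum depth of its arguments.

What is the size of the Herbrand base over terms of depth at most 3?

First count ground terms of depth ≤ 3.
Let N_k = |{terms of depth ≤ k}|. Then N_0 = 4 and N_k = 4 + N_{k-1} for k ≥ 1 (one summand per function symbol, arity giving the exponent).
N_0 = 4
N_1 = 4 + 4 = 8
N_2 = 4 + 8 = 12
N_3 = 4 + 12 = 16
So |H| = 16.
A ground atom is a predicate applied to a tuple of terms from H, so the count is the sum over predicates of |H|^arity:
  A: 16;  C: 16;  B: 16^2 = 256
Total ground atoms: 16 + 16 + 256 = 288.

288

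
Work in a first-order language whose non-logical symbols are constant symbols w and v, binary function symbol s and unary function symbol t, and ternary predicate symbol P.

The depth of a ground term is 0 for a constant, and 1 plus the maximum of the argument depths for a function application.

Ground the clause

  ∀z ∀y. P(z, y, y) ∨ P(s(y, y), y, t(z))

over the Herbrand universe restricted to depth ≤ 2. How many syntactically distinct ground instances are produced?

Ground terms of depth ≤ 2:
  If N_k denotes the number of depth-≤k ground terms, the 2 constants give N_0 = 2, and each function symbol of arity r contributes N_{k-1}^r new terms at level k: N_k = 2 + N_{k-1}^2 + N_{k-1}.
  N_0 = 2
  N_1 = 2 + 2^2 + 2 = 8
  N_2 = 2 + 8^2 + 8 = 74
So there are 74 ground terms available for substitution.
Each of z, y ranges independently over the available ground terms, and distinct assignments produce distinct instances.
Number of ground instances = 74^2 = 5476.

5476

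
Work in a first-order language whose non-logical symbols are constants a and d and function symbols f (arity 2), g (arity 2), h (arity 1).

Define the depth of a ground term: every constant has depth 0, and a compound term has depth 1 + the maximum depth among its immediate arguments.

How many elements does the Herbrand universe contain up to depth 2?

Let N_k = |{terms of depth ≤ k}|. Then N_0 = 2 and N_k = 2 + N_{k-1}^2 + N_{k-1}^2 + N_{k-1} for k ≥ 1 (one summand per function symbol, arity giving the exponent).
N_0 = 2
N_1 = 2 + 2^2 + 2^2 + 2 = 12
N_2 = 2 + 12^2 + 12^2 + 12 = 302

302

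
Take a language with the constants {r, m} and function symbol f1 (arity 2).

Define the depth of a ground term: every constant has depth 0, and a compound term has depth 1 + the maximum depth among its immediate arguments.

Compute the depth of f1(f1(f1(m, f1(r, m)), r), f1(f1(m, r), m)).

4

depth(f1(r, m)) = 1 + max(0, 0) = 1
depth(f1(m, f1(r, m))) = 1 + max(0, 1) = 2
depth(f1(f1(m, f1(r, m)), r)) = 1 + max(2, 0) = 3
depth(f1(m, r)) = 1 + max(0, 0) = 1
depth(f1(f1(m, r), m)) = 1 + max(1, 0) = 2
depth(f1(f1(f1(m, f1(r, m)), r), f1(f1(m, r), m))) = 1 + max(3, 2) = 4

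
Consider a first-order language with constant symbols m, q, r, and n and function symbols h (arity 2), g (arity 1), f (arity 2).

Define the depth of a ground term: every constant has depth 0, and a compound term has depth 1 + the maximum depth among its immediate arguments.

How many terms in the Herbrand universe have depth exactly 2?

3204

Let N_k count ground terms of depth at most k. Each non-constant term of depth ≤ k is some function symbol applied to depth-≤(k−1) arguments, giving N_k = 4 + N_{k-1}^2 + N_{k-1} + N_{k-1}^2.
N_0 = 4
N_1 = 4 + 4^2 + 4 + 4^2 = 40
N_2 = 4 + 40^2 + 40 + 40^2 = 3244
Terms of depth exactly 2: N_2 − N_1 = 3244 − 40 = 3204.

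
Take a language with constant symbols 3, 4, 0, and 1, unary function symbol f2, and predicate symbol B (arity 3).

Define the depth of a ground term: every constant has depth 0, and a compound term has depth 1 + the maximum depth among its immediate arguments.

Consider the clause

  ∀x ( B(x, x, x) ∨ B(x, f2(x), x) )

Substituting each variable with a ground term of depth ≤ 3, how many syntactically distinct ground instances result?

Ground terms of depth ≤ 3:
  Count level by level. With function symbols f2/1, the terms of depth ≤ k are the 4 constants together with each function applied to depth-≤(k−1) tuples, so N_k = 4 + N_{k-1}.
  N_0 = 4
  N_1 = 4 + 4 = 8
  N_2 = 4 + 8 = 12
  N_3 = 4 + 12 = 16
So there are 16 ground terms available for substitution.
The body mentions the single quantified variable x; since ground terms form a free algebra, no two substitutions collapse to the same formula.
Number of ground instances = 16.

16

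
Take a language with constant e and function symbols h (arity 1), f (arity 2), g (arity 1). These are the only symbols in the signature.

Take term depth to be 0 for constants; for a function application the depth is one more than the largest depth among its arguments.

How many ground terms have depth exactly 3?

651

Let N_k count ground terms of depth at most k. Each non-constant term of depth ≤ k is some function symbol applied to depth-≤(k−1) arguments, giving N_k = 1 + N_{k-1} + N_{k-1}^2 + N_{k-1}.
N_0 = 1
N_1 = 1 + 1 + 1^2 + 1 = 4
N_2 = 1 + 4 + 4^2 + 4 = 25
N_3 = 1 + 25 + 25^2 + 25 = 676
Terms of depth exactly 3: N_3 − N_2 = 676 − 25 = 651.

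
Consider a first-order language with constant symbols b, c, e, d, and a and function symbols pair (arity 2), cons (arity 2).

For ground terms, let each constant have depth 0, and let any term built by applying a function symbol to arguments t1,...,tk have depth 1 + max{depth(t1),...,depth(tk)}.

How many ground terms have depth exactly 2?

6000

Let N_k = |{terms of depth ≤ k}|. Then N_0 = 5 and N_k = 5 + N_{k-1}^2 + N_{k-1}^2 for k ≥ 1 (one summand per function symbol, arity giving the exponent).
N_0 = 5
N_1 = 5 + 5^2 + 5^2 = 55
N_2 = 5 + 55^2 + 55^2 = 6055
Terms of depth exactly 2: N_2 − N_1 = 6055 − 55 = 6000.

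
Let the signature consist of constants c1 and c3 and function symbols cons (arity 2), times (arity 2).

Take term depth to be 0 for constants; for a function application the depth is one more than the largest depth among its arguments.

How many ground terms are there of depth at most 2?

Let N_k = |{terms of depth ≤ k}|. Then N_0 = 2 and N_k = 2 + N_{k-1}^2 + N_{k-1}^2 for k ≥ 1 (one summand per function symbol, arity giving the exponent).
N_0 = 2
N_1 = 2 + 2^2 + 2^2 = 10
N_2 = 2 + 10^2 + 10^2 = 202

202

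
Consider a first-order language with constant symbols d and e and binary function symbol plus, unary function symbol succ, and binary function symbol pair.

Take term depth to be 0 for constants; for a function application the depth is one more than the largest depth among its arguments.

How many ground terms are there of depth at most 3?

If N_k denotes the number of depth-≤k ground terms, the 2 constants give N_0 = 2, and each function symbol of arity r contributes N_{k-1}^r new terms at level k: N_k = 2 + N_{k-1}^2 + N_{k-1} + N_{k-1}^2.
N_0 = 2
N_1 = 2 + 2^2 + 2 + 2^2 = 12
N_2 = 2 + 12^2 + 12 + 12^2 = 302
N_3 = 2 + 302^2 + 302 + 302^2 = 182712

182712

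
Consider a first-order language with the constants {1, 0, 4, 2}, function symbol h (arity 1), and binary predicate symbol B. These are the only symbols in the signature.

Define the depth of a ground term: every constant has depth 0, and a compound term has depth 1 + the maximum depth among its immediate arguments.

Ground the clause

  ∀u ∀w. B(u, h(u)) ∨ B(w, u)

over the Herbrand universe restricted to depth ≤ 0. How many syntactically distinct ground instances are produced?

16

Ground terms of depth ≤ 0:
  Write N_k for the number of ground terms of depth ≤ k. A term of depth ≤ k is either a constant or a function symbol applied to arguments of depth ≤ k−1, so N_k = 4 + N_{k-1}.
  N_0 = 4
So there are 4 ground terms available for substitution.
The body mentions every one of the 2 quantified variables; since ground terms form a free algebra, no two substitutions collapse to the same formula.
Number of ground instances = 4^2 = 16.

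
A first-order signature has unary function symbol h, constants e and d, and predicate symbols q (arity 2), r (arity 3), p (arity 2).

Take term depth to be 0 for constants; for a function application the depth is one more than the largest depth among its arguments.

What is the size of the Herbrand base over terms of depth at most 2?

First count ground terms of depth ≤ 2.
If N_k denotes the number of depth-≤k ground terms, the 2 constants give N_0 = 2, and each function symbol of arity r contributes N_{k-1}^r new terms at level k: N_k = 2 + N_{k-1}.
N_0 = 2
N_1 = 2 + 2 = 4
N_2 = 2 + 4 = 6
Explicitly: e, d, h(e), h(d), h(h(e)), h(h(d)).
So |H| = 6.
For each predicate symbol, the number of ground atoms is |H| raised to its arity; summing:
  q: 6^2 = 36;  r: 6^3 = 216;  p: 6^2 = 36
Total ground atoms: 36 + 216 + 36 = 288.

288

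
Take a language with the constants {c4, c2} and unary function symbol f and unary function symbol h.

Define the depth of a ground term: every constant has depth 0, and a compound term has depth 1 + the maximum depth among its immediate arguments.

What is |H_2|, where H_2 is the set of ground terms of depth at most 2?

Let N_k = |{terms of depth ≤ k}|. Then N_0 = 2 and N_k = 2 + N_{k-1} + N_{k-1} for k ≥ 1 (one summand per function symbol, arity giving the exponent).
N_0 = 2
N_1 = 2 + 2 + 2 = 6
N_2 = 2 + 6 + 6 = 14

14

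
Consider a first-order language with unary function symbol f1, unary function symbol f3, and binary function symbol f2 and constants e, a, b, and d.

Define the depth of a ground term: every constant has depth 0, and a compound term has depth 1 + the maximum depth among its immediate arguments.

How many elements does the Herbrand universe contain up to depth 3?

Count level by level. With function symbols f1/1, f3/1, f2/2, the terms of depth ≤ k are the 4 constants together with each function applied to depth-≤(k−1) tuples, so N_k = 4 + N_{k-1} + N_{k-1} + N_{k-1}^2.
N_0 = 4
N_1 = 4 + 4 + 4 + 4^2 = 28
N_2 = 4 + 28 + 28 + 28^2 = 844
N_3 = 4 + 844 + 844 + 844^2 = 714028

714028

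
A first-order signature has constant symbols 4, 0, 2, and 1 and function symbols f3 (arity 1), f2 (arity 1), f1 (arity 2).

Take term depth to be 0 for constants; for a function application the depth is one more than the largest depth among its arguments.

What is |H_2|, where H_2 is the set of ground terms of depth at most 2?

844

If N_k denotes the number of depth-≤k ground terms, the 4 constants give N_0 = 4, and each function symbol of arity r contributes N_{k-1}^r new terms at level k: N_k = 4 + N_{k-1} + N_{k-1} + N_{k-1}^2.
N_0 = 4
N_1 = 4 + 4 + 4 + 4^2 = 28
N_2 = 4 + 28 + 28 + 28^2 = 844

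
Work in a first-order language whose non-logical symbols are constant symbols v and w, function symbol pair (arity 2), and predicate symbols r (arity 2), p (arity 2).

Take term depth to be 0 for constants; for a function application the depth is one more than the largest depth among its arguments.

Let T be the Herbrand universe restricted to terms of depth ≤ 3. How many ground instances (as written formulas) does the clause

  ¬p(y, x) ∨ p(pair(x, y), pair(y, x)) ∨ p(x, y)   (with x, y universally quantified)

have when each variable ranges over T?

2090916

Ground terms of depth ≤ 3:
  Write N_k for the number of ground terms of depth ≤ k. A term of depth ≤ k is either a constant or a function symbol applied to arguments of depth ≤ k−1, so N_k = 2 + N_{k-1}^2.
  N_0 = 2
  N_1 = 2 + 2^2 = 6
  N_2 = 2 + 6^2 = 38
  N_3 = 2 + 38^2 = 1446
So there are 1446 ground terms available for substitution.
The body mentions every one of the 2 quantified variables; since ground terms form a free algebra, no two substitutions collapse to the same formula.
Number of ground instances = 1446^2 = 2090916.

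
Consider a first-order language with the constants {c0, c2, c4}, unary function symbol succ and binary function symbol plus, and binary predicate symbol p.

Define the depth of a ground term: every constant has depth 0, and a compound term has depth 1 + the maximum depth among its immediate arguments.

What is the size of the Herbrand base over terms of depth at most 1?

First count ground terms of depth ≤ 1.
If N_k denotes the number of depth-≤k ground terms, the 3 constants give N_0 = 3, and each function symbol of arity r contributes N_{k-1}^r new terms at level k: N_k = 3 + N_{k-1} + N_{k-1}^2.
N_0 = 3
N_1 = 3 + 3 + 3^2 = 15
So |H| = 15.
For each predicate symbol, the number of ground atoms is |H| raised to its arity; summing:
  p: 15^2 = 225
Total ground atoms: 225.

225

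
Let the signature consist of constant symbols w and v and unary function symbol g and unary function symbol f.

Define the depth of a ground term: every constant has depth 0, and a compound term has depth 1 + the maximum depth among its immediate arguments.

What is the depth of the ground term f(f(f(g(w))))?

depth(g(w)) = 1 + depth(w) = 1 + 0 = 1
depth(f(g(w))) = 1 + depth(g(w)) = 1 + 1 = 2
depth(f(f(g(w)))) = 1 + depth(f(g(w))) = 1 + 2 = 3
depth(f(f(f(g(w))))) = 1 + depth(f(f(g(w)))) = 1 + 3 = 4

4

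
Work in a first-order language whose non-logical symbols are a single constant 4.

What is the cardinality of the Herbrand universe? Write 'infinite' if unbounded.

There are no function symbols, so the only ground term is the single constant.
The Herbrand universe is {4}, finite with 1 element.

1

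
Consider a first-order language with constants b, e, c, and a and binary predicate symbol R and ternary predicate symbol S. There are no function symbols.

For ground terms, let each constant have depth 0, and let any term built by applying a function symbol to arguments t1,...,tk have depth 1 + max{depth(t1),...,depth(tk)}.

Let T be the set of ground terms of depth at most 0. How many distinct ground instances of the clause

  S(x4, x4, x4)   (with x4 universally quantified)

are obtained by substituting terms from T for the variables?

4

Ground terms of depth ≤ 0:
  With no function symbols every ground term is a constant, so there are exactly 4 ground terms at every depth bound.
  N_0 = 4
  Explicitly: b, e, c, a.
So there are 4 ground terms available for substitution.
The variable x4 ranges independently over the available ground terms, and distinct assignments produce distinct instances.
Number of ground instances = 4.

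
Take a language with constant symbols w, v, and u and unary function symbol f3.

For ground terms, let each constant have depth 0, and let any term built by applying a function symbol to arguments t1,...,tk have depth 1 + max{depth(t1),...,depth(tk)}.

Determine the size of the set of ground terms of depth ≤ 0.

If N_k denotes the number of depth-≤k ground terms, the 3 constants give N_0 = 3, and each function symbol of arity r contributes N_{k-1}^r new terms at level k: N_k = 3 + N_{k-1}.
N_0 = 3
Explicitly: w, v, u.

3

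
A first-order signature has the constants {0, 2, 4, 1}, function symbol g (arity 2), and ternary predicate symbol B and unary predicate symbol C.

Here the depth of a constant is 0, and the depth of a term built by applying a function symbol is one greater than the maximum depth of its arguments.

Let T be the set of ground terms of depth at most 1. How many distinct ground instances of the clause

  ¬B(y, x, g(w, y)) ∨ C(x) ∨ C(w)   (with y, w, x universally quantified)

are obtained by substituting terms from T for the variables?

8000

Ground terms of depth ≤ 1:
  Let N_k count ground terms of depth at most k. Each non-constant term of depth ≤ k is some function symbol applied to depth-≤(k−1) arguments, giving N_k = 4 + N_{k-1}^2.
  N_0 = 4
  N_1 = 4 + 4^2 = 20
So there are 20 ground terms available for substitution.
Each of y, w, x ranges independently over the available ground terms, and distinct assignments produce distinct instances.
Number of ground instances = 20^3 = 8000.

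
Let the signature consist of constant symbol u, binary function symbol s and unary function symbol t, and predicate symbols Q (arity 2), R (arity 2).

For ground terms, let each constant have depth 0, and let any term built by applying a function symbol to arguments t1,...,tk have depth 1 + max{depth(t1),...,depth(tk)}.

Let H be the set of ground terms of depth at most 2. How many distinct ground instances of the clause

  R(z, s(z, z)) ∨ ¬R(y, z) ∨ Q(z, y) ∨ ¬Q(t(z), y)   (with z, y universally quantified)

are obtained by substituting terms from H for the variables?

Ground terms of depth ≤ 2:
  If N_k denotes the number of depth-≤k ground terms, the 1 constant gives N_0 = 1, and each function symbol of arity r contributes N_{k-1}^r new terms at level k: N_k = 1 + N_{k-1}^2 + N_{k-1}.
  N_0 = 1
  N_1 = 1 + 1^2 + 1 = 3
  N_2 = 1 + 3^2 + 3 = 13
So there are 13 ground terms available for substitution.
Each of z, y ranges independently over the available ground terms, and distinct assignments produce distinct instances.
Number of ground instances = 13^2 = 169.

169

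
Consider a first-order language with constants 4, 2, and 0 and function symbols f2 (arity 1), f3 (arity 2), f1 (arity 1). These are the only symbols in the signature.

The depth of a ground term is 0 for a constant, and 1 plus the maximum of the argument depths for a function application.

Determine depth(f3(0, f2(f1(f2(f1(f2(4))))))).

depth(f2(4)) = 1 + depth(4) = 1 + 0 = 1
depth(f1(f2(4))) = 1 + depth(f2(4)) = 1 + 1 = 2
depth(f2(f1(f2(4)))) = 1 + depth(f1(f2(4))) = 1 + 2 = 3
depth(f1(f2(f1(f2(4))))) = 1 + depth(f2(f1(f2(4)))) = 1 + 3 = 4
depth(f2(f1(f2(f1(f2(4)))))) = 1 + depth(f1(f2(f1(f2(4))))) = 1 + 4 = 5
depth(f3(0, f2(f1(f2(f1(f2(4))))))) = 1 + max(0, 5) = 6

6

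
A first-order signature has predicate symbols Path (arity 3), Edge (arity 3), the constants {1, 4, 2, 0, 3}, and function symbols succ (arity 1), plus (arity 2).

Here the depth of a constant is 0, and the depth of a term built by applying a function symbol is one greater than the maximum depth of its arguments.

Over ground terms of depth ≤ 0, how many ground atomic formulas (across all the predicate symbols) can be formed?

First count ground terms of depth ≤ 0.
Let N_k count ground terms of depth at most k. Each non-constant term of depth ≤ k is some function symbol applied to depth-≤(k−1) arguments, giving N_k = 5 + N_{k-1} + N_{k-1}^2.
N_0 = 5
So |H| = 5.
For each predicate symbol, the number of ground atoms is |H| raised to its arity; summing:
  Path: 5^3 = 125;  Edge: 5^3 = 125
Total ground atoms: 125 + 125 = 250.

250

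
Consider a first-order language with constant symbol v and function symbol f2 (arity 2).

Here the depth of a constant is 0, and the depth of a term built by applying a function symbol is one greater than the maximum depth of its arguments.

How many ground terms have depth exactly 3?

21

Write N_k for the number of ground terms of depth ≤ k. A term of depth ≤ k is either a constant or a function symbol applied to arguments of depth ≤ k−1, so N_k = 1 + N_{k-1}^2.
N_0 = 1
N_1 = 1 + 1^2 = 2
N_2 = 1 + 2^2 = 5
N_3 = 1 + 5^2 = 26
Terms of depth exactly 3: N_3 − N_2 = 26 − 5 = 21.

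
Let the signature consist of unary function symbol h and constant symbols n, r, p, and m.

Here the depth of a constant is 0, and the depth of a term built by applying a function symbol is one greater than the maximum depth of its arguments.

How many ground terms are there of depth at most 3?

16

If N_k denotes the number of depth-≤k ground terms, the 4 constants give N_0 = 4, and each function symbol of arity r contributes N_{k-1}^r new terms at level k: N_k = 4 + N_{k-1}.
N_0 = 4
N_1 = 4 + 4 = 8
N_2 = 4 + 8 = 12
N_3 = 4 + 12 = 16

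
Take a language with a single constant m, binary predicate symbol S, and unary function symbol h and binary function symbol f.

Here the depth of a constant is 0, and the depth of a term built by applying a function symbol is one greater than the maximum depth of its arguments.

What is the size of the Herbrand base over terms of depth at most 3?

33489

First count ground terms of depth ≤ 3.
If N_k denotes the number of depth-≤k ground terms, the 1 constant gives N_0 = 1, and each function symbol of arity r contributes N_{k-1}^r new terms at level k: N_k = 1 + N_{k-1} + N_{k-1}^2.
N_0 = 1
N_1 = 1 + 1 + 1^2 = 3
N_2 = 1 + 3 + 3^2 = 13
N_3 = 1 + 13 + 13^2 = 183
So |H| = 183.
A ground atom is a predicate applied to a tuple of terms from H, so the count is the sum over predicates of |H|^arity:
  S: 183^2 = 33489
Total ground atoms: 33489.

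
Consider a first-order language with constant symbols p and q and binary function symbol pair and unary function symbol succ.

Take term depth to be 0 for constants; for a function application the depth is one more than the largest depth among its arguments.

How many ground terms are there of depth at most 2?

74

Let N_k count ground terms of depth at most k. Each non-constant term of depth ≤ k is some function symbol applied to depth-≤(k−1) arguments, giving N_k = 2 + N_{k-1}^2 + N_{k-1}.
N_0 = 2
N_1 = 2 + 2^2 + 2 = 8
N_2 = 2 + 8^2 + 8 = 74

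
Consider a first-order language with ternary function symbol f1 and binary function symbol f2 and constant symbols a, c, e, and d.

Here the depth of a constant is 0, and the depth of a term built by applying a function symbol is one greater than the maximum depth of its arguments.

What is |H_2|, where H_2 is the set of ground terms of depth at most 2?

599764

If N_k denotes the number of depth-≤k ground terms, the 4 constants give N_0 = 4, and each function symbol of arity r contributes N_{k-1}^r new terms at level k: N_k = 4 + N_{k-1}^3 + N_{k-1}^2.
N_0 = 4
N_1 = 4 + 4^3 + 4^2 = 84
N_2 = 4 + 84^3 + 84^2 = 599764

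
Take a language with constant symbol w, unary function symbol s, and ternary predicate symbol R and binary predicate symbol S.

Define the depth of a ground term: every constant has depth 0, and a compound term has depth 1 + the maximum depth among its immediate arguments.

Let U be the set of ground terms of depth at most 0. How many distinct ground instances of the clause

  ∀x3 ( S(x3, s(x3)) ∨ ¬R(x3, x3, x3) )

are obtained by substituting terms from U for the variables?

Ground terms of depth ≤ 0:
  If N_k denotes the number of depth-≤k ground terms, the 1 constant gives N_0 = 1, and each function symbol of arity r contributes N_{k-1}^r new terms at level k: N_k = 1 + N_{k-1}.
  N_0 = 1
So there is exactly 1 ground term available for substitution.
The variable x3 ranges independently over the available ground terms, and distinct assignments produce distinct instances.
Number of ground instances = 1.

1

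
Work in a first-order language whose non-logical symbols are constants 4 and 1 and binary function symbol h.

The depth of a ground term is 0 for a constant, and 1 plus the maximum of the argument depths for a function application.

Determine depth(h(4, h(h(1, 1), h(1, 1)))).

3

depth(h(1, 1)) = 1 + max(0, 0) = 1
depth(h(h(1, 1), h(1, 1))) = 1 + max(1, 1) = 2
depth(h(4, h(h(1, 1), h(1, 1)))) = 1 + max(0, 2) = 3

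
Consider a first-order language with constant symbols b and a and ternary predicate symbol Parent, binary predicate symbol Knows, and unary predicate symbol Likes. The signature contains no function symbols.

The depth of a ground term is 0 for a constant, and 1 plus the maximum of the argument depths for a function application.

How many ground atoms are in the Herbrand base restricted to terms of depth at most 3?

First count ground terms of depth ≤ 3.
With no function symbols every ground term is a constant, so there are exactly 2 ground terms at every depth bound.
N_0 = 2
N_1 = 2
N_2 = 2
N_3 = 2
So |H| = 2.
A ground atom is a predicate applied to a tuple of terms from H, so the count is the sum over predicates of |H|^arity:
  Parent: 2^3 = 8;  Knows: 2^2 = 4;  Likes: 2
Total ground atoms: 8 + 4 + 2 = 14.

14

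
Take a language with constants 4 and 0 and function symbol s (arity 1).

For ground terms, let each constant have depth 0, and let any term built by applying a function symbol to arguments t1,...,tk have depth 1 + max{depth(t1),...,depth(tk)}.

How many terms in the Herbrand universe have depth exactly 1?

2

If N_k denotes the number of depth-≤k ground terms, the 2 constants give N_0 = 2, and each function symbol of arity r contributes N_{k-1}^r new terms at level k: N_k = 2 + N_{k-1}.
N_0 = 2
N_1 = 2 + 2 = 4
Terms of depth exactly 1: N_1 − N_0 = 4 − 2 = 2.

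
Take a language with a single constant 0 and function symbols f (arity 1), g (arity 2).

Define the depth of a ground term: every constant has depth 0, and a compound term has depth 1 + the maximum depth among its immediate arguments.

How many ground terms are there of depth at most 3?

183

Let N_k = |{terms of depth ≤ k}|. Then N_0 = 1 and N_k = 1 + N_{k-1} + N_{k-1}^2 for k ≥ 1 (one summand per function symbol, arity giving the exponent).
N_0 = 1
N_1 = 1 + 1 + 1^2 = 3
N_2 = 1 + 3 + 3^2 = 13
N_3 = 1 + 13 + 13^2 = 183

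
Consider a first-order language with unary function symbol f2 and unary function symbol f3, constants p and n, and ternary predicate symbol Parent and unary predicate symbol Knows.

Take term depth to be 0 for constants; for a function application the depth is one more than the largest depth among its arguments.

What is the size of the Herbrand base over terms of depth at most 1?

222

First count ground terms of depth ≤ 1.
Let N_k = |{terms of depth ≤ k}|. Then N_0 = 2 and N_k = 2 + N_{k-1} + N_{k-1} for k ≥ 1 (one summand per function symbol, arity giving the exponent).
N_0 = 2
N_1 = 2 + 2 + 2 = 6
Explicitly: p, n, f2(p), f2(n), f3(p), f3(n).
So |H| = 6.
For each predicate symbol, the number of ground atoms is |H| raised to its arity; summing:
  Parent: 6^3 = 216;  Knows: 6
Total ground atoms: 216 + 6 = 222.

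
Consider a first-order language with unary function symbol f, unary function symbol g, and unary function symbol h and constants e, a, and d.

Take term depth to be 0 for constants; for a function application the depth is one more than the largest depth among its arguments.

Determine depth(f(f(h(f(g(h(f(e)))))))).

depth(f(e)) = 1 + depth(e) = 1 + 0 = 1
depth(h(f(e))) = 1 + depth(f(e)) = 1 + 1 = 2
depth(g(h(f(e)))) = 1 + depth(h(f(e))) = 1 + 2 = 3
depth(f(g(h(f(e))))) = 1 + depth(g(h(f(e)))) = 1 + 3 = 4
depth(h(f(g(h(f(e)))))) = 1 + depth(f(g(h(f(e))))) = 1 + 4 = 5
depth(f(h(f(g(h(f(e))))))) = 1 + depth(h(f(g(h(f(e)))))) = 1 + 5 = 6
depth(f(f(h(f(g(h(f(e)))))))) = 1 + depth(f(h(f(g(h(f(e))))))) = 1 + 6 = 7

7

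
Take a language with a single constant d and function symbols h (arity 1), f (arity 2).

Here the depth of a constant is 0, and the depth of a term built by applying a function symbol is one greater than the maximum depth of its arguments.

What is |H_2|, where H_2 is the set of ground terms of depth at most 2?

13

Let N_k count ground terms of depth at most k. Each non-constant term of depth ≤ k is some function symbol applied to depth-≤(k−1) arguments, giving N_k = 1 + N_{k-1} + N_{k-1}^2.
N_0 = 1
N_1 = 1 + 1 + 1^2 = 3
N_2 = 1 + 3 + 3^2 = 13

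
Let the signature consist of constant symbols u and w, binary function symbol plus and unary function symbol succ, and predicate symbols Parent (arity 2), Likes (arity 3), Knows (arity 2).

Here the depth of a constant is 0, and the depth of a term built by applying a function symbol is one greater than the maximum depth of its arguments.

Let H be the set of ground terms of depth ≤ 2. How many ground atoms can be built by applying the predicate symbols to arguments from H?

416176

First count ground terms of depth ≤ 2.
If N_k denotes the number of depth-≤k ground terms, the 2 constants give N_0 = 2, and each function symbol of arity r contributes N_{k-1}^r new terms at level k: N_k = 2 + N_{k-1}^2 + N_{k-1}.
N_0 = 2
N_1 = 2 + 2^2 + 2 = 8
N_2 = 2 + 8^2 + 8 = 74
So |H| = 74.
Each predicate of arity r yields |H|^r ground atoms (one per choice of an r-tuple from H):
  Parent: 74^2 = 5476;  Likes: 74^3 = 405224;  Knows: 74^2 = 5476
Total ground atoms: 5476 + 405224 + 5476 = 416176.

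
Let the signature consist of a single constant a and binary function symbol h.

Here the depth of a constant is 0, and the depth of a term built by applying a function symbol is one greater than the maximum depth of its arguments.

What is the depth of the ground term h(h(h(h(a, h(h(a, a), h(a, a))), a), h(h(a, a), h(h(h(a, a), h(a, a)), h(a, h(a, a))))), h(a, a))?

depth(h(a, a)) = 1 + max(0, 0) = 1
depth(h(h(a, a), h(a, a))) = 1 + max(1, 1) = 2
depth(h(a, h(h(a, a), h(a, a)))) = 1 + max(0, 2) = 3
depth(h(h(a, h(h(a, a), h(a, a))), a)) = 1 + max(3, 0) = 4
depth(h(a, h(a, a))) = 1 + max(0, 1) = 2
depth(h(h(h(a, a), h(a, a)), h(a, h(a, a)))) = 1 + max(2, 2) = 3
depth(h(h(a, a), h(h(h(a, a), h(a, a)), h(a, h(a, a))))) = 1 + max(1, 3) = 4
depth(h(h(h(a, h(h(a, a), h(a, a))), a), h(h(a, a), h(h(h(a, a), h(a, a)), h(a, h(a, a)))))) = 1 + max(4, 4) = 5
depth(h(h(h(h(a, h(h(a, a), h(a, a))), a), h(h(a, a), h(h(h(a, a), h(a, a)), h(a, h(a, a))))), h(a, a))) = 1 + max(5, 1) = 6

6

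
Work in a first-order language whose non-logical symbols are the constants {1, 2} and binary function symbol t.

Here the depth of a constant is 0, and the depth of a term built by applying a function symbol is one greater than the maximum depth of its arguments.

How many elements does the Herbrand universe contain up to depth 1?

Let N_k = |{terms of depth ≤ k}|. Then N_0 = 2 and N_k = 2 + N_{k-1}^2 for k ≥ 1 (one summand per function symbol, arity giving the exponent).
N_0 = 2
N_1 = 2 + 2^2 = 6

6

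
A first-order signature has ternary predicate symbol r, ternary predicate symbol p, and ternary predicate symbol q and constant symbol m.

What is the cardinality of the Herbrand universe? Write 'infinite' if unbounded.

1

There are no function symbols, so the only ground term is the single constant.
The Herbrand universe is {m}, finite with 1 element.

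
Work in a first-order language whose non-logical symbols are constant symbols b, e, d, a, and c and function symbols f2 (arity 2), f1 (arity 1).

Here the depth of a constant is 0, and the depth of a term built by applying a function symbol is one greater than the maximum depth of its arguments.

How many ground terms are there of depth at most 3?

Let N_k = |{terms of depth ≤ k}|. Then N_0 = 5 and N_k = 5 + N_{k-1}^2 + N_{k-1} for k ≥ 1 (one summand per function symbol, arity giving the exponent).
N_0 = 5
N_1 = 5 + 5^2 + 5 = 35
N_2 = 5 + 35^2 + 35 = 1265
N_3 = 5 + 1265^2 + 1265 = 1601495

1601495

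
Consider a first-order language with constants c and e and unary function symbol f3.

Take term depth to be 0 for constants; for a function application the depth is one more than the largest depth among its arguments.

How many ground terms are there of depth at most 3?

8

Write N_k for the number of ground terms of depth ≤ k. A term of depth ≤ k is either a constant or a function symbol applied to arguments of depth ≤ k−1, so N_k = 2 + N_{k-1}.
N_0 = 2
N_1 = 2 + 2 = 4
N_2 = 2 + 4 = 6
N_3 = 2 + 6 = 8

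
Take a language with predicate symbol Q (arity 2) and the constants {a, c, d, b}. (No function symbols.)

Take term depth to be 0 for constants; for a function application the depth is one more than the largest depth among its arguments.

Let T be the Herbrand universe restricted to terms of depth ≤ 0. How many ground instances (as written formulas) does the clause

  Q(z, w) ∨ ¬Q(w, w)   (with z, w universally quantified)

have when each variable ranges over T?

Ground terms of depth ≤ 0:
  With no function symbols every ground term is a constant, so there are exactly 4 ground terms at every depth bound.
  N_0 = 4
  Explicitly: a, c, d, b.
So there are 4 ground terms available for substitution.
The clause has 2 distinct variables (z, w), each appearing in the body. In the free term algebra distinct substitutions yield syntactically distinct ground instances.
Number of ground instances = 4^2 = 16.

16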